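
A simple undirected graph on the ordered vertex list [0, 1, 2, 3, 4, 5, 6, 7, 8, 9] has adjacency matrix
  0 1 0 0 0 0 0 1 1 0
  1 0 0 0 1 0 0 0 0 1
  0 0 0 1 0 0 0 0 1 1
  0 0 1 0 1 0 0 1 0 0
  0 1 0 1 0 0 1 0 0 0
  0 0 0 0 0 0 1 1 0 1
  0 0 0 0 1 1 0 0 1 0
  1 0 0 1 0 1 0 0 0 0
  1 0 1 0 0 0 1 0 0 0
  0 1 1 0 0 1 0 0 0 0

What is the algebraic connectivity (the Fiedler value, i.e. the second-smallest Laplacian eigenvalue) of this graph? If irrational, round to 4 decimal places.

With the vertex order [0, 1, 2, 3, 4, 5, 6, 7, 8, 9], the degrees are [3, 3, 3, 3, 3, 3, 3, 3, 3, 3], giving D = diag(3, 3, 3, 3, 3, 3, 3, 3, 3, 3) and L = D - A. The smallest Laplacian eigenvalue is always 0. The next one, lambda_2 = 2, measures how hard the graph is to disconnect: larger values mean better connectivity.

2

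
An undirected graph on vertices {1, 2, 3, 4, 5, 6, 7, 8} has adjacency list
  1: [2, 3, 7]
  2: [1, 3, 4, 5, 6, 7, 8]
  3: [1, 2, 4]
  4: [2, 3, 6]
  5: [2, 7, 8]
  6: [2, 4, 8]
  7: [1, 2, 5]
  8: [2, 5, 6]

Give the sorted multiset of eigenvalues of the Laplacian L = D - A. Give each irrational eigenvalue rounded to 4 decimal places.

Each diagonal entry of L is the vertex degree and each off-diagonal entry is -1 where an edge is present, 0 otherwise; in the order [1, 2, 3, 4, 5, 6, 7, 8] the diagonal is [3, 7, 3, 3, 3, 3, 3, 3]. Since every row of L sums to 0, the all-ones vector is in the kernel and 0 is an eigenvalue. The single zero eigenvalue shows the graph is connected. The eigenvalues sum to 28, which equals trace(L) = 2|E|.

[0, 1.7530, 1.7530, 3.4450, 3.4450, 4.8019, 4.8019, 8]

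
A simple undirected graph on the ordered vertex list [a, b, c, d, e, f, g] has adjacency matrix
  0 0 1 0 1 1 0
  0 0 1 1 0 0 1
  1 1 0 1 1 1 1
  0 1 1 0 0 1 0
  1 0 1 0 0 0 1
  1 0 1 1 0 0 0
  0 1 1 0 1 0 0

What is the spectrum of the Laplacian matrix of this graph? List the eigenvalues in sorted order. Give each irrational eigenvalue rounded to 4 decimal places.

Reading degrees in the order [a, b, c, d, e, f, g] gives [3, 3, 6, 3, 3, 3, 3]; set D = diag(3, 3, 6, 3, 3, 3, 3) and form L = D - A. Since every row of L sums to 0, the all-ones vector is in the kernel and 0 is an eigenvalue. The single zero eigenvalue shows the graph is connected.

[0, 2, 2, 4, 4, 5, 7]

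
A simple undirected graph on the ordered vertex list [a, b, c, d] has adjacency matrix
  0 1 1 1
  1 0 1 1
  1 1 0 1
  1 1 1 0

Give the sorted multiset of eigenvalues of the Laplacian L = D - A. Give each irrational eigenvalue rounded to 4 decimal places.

With the vertex order [a, b, c, d], the degrees are [3, 3, 3, 3], giving D = diag(3, 3, 3, 3) and L = D - A. Since every row of L sums to 0, the all-ones vector is in the kernel and 0 is an eigenvalue. The single zero eigenvalue shows the graph is connected.

[0, 4, 4, 4]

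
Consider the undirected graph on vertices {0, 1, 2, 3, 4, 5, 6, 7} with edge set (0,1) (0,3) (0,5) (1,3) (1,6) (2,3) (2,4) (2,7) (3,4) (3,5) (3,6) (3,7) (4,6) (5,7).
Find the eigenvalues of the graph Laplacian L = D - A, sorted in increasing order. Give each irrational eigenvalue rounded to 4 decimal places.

[0, 1.7530, 1.7530, 3.4450, 3.4450, 4.8019, 4.8019, 8]

Each diagonal entry of L is the vertex degree and each off-diagonal entry is -1 where an edge is present, 0 otherwise; in the order [0, 1, 2, 3, 4, 5, 6, 7] the diagonal is [3, 3, 3, 7, 3, 3, 3, 3]. The multiplicity of 0 as a Laplacian eigenvalue equals the number of connected components. The eigenvalues sum to 28, which equals trace(L) = 2|E|.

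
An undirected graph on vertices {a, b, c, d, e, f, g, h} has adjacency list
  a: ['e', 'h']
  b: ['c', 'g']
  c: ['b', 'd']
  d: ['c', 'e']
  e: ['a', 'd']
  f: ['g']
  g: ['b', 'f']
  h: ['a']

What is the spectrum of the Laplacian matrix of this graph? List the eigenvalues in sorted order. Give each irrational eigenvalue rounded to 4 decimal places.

With the vertex order [a, b, c, d, e, f, g, h], the degrees are [2, 2, 2, 2, 2, 1, 2, 1], giving D = diag(2, 2, 2, 2, 2, 1, 2, 1) and L = D - A. Since every row of L sums to 0, the all-ones vector is in the kernel and 0 is an eigenvalue. The single zero eigenvalue shows the graph is connected. The eigenvalues sum to 14, which equals trace(L) = 2|E|. There is one zero in the spectrum, matching the 1 component.

[0, 0.1522, 0.5858, 1.2346, 2, 2.7654, 3.4142, 3.8478]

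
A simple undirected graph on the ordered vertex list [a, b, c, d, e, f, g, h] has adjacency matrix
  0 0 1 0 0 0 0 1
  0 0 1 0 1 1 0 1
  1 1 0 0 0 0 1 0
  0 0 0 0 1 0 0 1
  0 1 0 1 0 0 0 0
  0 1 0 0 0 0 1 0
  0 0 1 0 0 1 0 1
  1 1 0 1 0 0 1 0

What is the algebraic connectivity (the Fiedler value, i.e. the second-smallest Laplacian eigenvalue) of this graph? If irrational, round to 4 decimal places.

1

Each diagonal entry of L is the vertex degree and each off-diagonal entry is -1 where an edge is present, 0 otherwise; in the order [a, b, c, d, e, f, g, h] the diagonal is [2, 4, 3, 2, 2, 2, 3, 4]. The sorted Laplacian eigenvalues are [0, 1, 1.4592, 2.4875, 3, 3.7719, 4, 6.2814]; the algebraic connectivity is the second entry, 1. The largest eigenvalue, 6.2814, is at most the vertex count 8. By the matrix-tree theorem the graph has (1/8) * product of the nonzero eigenvalues = 129 spanning trees.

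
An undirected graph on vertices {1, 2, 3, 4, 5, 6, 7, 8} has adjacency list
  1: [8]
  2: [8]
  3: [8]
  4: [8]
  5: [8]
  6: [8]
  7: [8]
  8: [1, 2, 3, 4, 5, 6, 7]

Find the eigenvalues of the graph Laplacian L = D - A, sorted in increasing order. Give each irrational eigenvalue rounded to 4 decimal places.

[0, 1, 1, 1, 1, 1, 1, 8]

With the vertex order [1, 2, 3, 4, 5, 6, 7, 8], the degrees are [1, 1, 1, 1, 1, 1, 1, 7], giving D = diag(1, 1, 1, 1, 1, 1, 1, 7) and L = D - A. Diagonalising L (or applying a numerical eigensolver to the 8x8 matrix) gives the spectrum above. The single zero eigenvalue shows the graph is connected. By the matrix-tree theorem the graph has (1/8) * product of the nonzero eigenvalues = 1 spanning tree.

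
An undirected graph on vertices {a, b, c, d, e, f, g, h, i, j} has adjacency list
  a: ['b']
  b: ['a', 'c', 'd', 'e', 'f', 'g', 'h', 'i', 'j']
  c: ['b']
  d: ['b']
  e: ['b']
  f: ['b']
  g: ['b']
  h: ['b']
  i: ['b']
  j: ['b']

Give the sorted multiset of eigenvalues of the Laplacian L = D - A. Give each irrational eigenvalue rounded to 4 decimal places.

[0, 1, 1, 1, 1, 1, 1, 1, 1, 10]

With the vertex order [a, b, c, d, e, f, g, h, i, j], the degrees are [1, 9, 1, 1, 1, 1, 1, 1, 1, 1], giving D = diag(1, 9, 1, 1, 1, 1, 1, 1, 1, 1) and L = D - A. Diagonalising L (or applying a numerical eigensolver to the 10x10 matrix) gives the spectrum above. The single zero eigenvalue shows the graph is connected. The eigenvalues sum to 18, which equals trace(L) = 2|E|. There is one zero in the spectrum, matching the 1 component.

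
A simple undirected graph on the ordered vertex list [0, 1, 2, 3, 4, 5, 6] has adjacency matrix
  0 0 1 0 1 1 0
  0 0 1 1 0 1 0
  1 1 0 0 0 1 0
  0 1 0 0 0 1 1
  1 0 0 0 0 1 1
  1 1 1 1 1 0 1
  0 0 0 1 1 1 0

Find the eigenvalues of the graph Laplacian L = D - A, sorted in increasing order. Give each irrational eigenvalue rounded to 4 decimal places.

[0, 2, 2, 4, 4, 5, 7]

With the vertex order [0, 1, 2, 3, 4, 5, 6], the degrees are [3, 3, 3, 3, 3, 6, 3], giving D = diag(3, 3, 3, 3, 3, 6, 3) and L = D - A. Since every row of L sums to 0, the all-ones vector is in the kernel and 0 is an eigenvalue. The single zero eigenvalue shows the graph is connected. The largest eigenvalue, 7, is at most the vertex count 7. The eigenvalues sum to 24, which equals trace(L) = 2|E|.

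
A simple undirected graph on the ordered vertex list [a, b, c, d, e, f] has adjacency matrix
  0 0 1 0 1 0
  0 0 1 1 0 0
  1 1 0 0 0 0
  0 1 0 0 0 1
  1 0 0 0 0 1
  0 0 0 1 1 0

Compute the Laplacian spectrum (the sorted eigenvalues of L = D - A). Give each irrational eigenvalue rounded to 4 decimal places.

Reading degrees in the order [a, b, c, d, e, f] gives [2, 2, 2, 2, 2, 2]; set D = diag(2, 2, 2, 2, 2, 2) and form L = D - A. Diagonalising L (or applying a numerical eigensolver to the 6x6 matrix) gives the spectrum above.

[0, 1, 1, 3, 3, 4]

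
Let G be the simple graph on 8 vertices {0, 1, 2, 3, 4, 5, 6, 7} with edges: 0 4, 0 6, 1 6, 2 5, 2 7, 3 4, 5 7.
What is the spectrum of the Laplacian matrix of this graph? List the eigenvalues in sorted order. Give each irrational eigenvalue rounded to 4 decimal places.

Reading degrees in the order [0, 1, 2, 3, 4, 5, 6, 7] gives [2, 1, 2, 1, 2, 2, 2, 2]; set D = diag(2, 1, 2, 1, 2, 2, 2, 2) and form L = D - A. L is symmetric positive semidefinite, so every eigenvalue is real and nonnegative. The 2 zero eigenvalues correspond to the 2 connected components. The largest eigenvalue, 3.6180, is at most the vertex count 8. There are 2 zeros in the spectrum, matching the 2 components.

[0, 0, 0.3820, 1.3820, 2.6180, 3, 3, 3.6180]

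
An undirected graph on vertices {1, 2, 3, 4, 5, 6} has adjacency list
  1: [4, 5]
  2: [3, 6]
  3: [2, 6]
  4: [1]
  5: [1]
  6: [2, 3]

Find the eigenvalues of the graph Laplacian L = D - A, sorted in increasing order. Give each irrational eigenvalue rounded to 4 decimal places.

[0, 0, 1, 3, 3, 3]

Each diagonal entry of L is the vertex degree and each off-diagonal entry is -1 where an edge is present, 0 otherwise; in the order [1, 2, 3, 4, 5, 6] the diagonal is [2, 2, 2, 1, 1, 2]. Diagonalising L (or applying a numerical eigensolver to the 6x6 matrix) gives the spectrum above. The 2 zero eigenvalues correspond to the 2 connected components. The eigenvalues sum to 10, which equals trace(L) = 2|E|. There are 2 zeros in the spectrum, matching the 2 components.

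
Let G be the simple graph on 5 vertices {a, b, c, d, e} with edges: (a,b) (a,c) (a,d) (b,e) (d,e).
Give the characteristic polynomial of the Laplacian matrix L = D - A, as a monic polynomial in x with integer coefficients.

x^5 - 10x^4 + 34x^3 - 46x^2 + 20x

With the vertex order [a, b, c, d, e], the degrees are [3, 2, 1, 2, 2], giving D = diag(3, 2, 1, 2, 2) and L = D - A. L has integer entries, so p(x) = det(xI - L) has integer coefficients. Expanding the determinant yields x^5 - 10x^4 + 34x^3 - 46x^2 + 20x. Since p(0) = det(-L) = 0, x divides p(x).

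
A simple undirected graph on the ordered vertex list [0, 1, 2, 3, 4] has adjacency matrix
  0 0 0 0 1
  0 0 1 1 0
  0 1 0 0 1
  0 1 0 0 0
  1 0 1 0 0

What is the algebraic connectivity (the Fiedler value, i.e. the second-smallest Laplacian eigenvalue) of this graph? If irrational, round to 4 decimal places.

0.3820

Each diagonal entry of L is the vertex degree and each off-diagonal entry is -1 where an edge is present, 0 otherwise; in the order [0, 1, 2, 3, 4] the diagonal is [1, 2, 2, 1, 2]. The sorted Laplacian eigenvalues are [0, 0.3820, 1.3820, 2.6180, 3.6180]; the algebraic connectivity is the second entry, 0.3820. The largest eigenvalue, 3.6180, is at most the vertex count 5.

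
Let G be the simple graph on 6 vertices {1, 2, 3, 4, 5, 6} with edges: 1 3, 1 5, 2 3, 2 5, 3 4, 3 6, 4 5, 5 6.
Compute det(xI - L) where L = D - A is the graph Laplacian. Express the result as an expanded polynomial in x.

x^6 - 16x^5 + 96x^4 - 272x^3 + 368x^2 - 192x

Each diagonal entry of L is the vertex degree and each off-diagonal entry is -1 where an edge is present, 0 otherwise; in the order [1, 2, 3, 4, 5, 6] the diagonal is [2, 2, 4, 2, 4, 2]. Computing det(xI - L) by cofactor expansion (or equivalently via sum-over-permutations) gives x^6 - 16x^5 + 96x^4 - 272x^3 + 368x^2 - 192x. The constant term is 0 because L is singular (the all-ones vector lies in its kernel). There is one zero in the spectrum, matching the 1 component.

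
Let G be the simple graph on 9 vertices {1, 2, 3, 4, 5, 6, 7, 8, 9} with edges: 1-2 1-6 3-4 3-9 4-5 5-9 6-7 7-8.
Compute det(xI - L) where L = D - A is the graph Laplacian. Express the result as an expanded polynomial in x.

Reading degrees in the order [1, 2, 3, 4, 5, 6, 7, 8, 9] gives [2, 1, 2, 2, 2, 2, 2, 1, 2]; set D = diag(2, 1, 2, 2, 2, 2, 2, 1, 2) and form L = D - A. Computing det(xI - L) by cofactor expansion (or equivalently via sum-over-permutations) gives x^9 - 16x^8 + 105x^7 - 364x^6 + 713x^5 - 776x^4 + 420x^3 - 80x^2. Since p(0) = det(-L) = 0, x divides p(x).

x^9 - 16x^8 + 105x^7 - 364x^6 + 713x^5 - 776x^4 + 420x^3 - 80x^2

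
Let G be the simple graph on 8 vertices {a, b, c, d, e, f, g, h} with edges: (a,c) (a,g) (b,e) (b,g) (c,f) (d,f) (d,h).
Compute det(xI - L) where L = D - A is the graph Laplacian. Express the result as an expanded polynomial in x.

x^8 - 14x^7 + 78x^6 - 220x^5 + 330x^4 - 252x^3 + 84x^2 - 8x

Reading degrees in the order [a, b, c, d, e, f, g, h] gives [2, 2, 2, 2, 1, 2, 2, 1]; set D = diag(2, 2, 2, 2, 1, 2, 2, 1) and form L = D - A. Computing det(xI - L) by cofactor expansion (or equivalently via sum-over-permutations) gives x^8 - 14x^7 + 78x^6 - 220x^5 + 330x^4 - 252x^3 + 84x^2 - 8x. The coefficient of x^7 equals -trace(L) = -14, matching the sum of degrees. By the matrix-tree theorem the graph has (1/8) * product of the nonzero eigenvalues = 1 spanning tree.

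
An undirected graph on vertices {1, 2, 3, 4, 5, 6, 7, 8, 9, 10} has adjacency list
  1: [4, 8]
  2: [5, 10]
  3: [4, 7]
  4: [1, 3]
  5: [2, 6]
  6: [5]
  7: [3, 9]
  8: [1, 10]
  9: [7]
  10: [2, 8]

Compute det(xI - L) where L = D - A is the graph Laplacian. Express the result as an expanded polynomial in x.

Each diagonal entry of L is the vertex degree and each off-diagonal entry is -1 where an edge is present, 0 otherwise; in the order [1, 2, 3, 4, 5, 6, 7, 8, 9, 10] the diagonal is [2, 2, 2, 2, 2, 1, 2, 2, 1, 2]. L has integer entries, so p(x) = det(xI - L) has integer coefficients. Expanding the determinant yields x^10 - 18x^9 + 136x^8 - 560x^7 + 1365x^6 - 2002x^5 + 1716x^4 - 792x^3 + 165x^2 - 10x. The coefficient of x^9 equals -trace(L) = -18, matching the sum of degrees. By the matrix-tree theorem the graph has (1/10) * product of the nonzero eigenvalues = 1 spanning tree. The largest eigenvalue, 3.9021, is at most the vertex count 10.

x^10 - 18x^9 + 136x^8 - 560x^7 + 1365x^6 - 2002x^5 + 1716x^4 - 792x^3 + 165x^2 - 10x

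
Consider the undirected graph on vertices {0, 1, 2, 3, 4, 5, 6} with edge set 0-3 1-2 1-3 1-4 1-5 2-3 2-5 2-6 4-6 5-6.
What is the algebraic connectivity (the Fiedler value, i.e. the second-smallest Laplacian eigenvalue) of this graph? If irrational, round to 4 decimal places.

0.6940

Each diagonal entry of L is the vertex degree and each off-diagonal entry is -1 where an edge is present, 0 otherwise; in the order [0, 1, 2, 3, 4, 5, 6] the diagonal is [1, 4, 4, 3, 2, 3, 3]. The sorted Laplacian eigenvalues are [0, 0.6940, 2.0492, 2.7853, 3.7810, 5.0985, 5.5920]; the algebraic connectivity is the second entry, 0.6940. The largest eigenvalue, 5.5920, is at most the vertex count 7.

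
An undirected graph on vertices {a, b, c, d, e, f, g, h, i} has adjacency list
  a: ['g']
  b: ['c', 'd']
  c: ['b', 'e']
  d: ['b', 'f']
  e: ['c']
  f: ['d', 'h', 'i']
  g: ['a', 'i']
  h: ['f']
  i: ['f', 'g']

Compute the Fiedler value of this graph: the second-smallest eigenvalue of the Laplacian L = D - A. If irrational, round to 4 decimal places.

0.1506

Each diagonal entry of L is the vertex degree and each off-diagonal entry is -1 where an edge is present, 0 otherwise; in the order [a, b, c, d, e, f, g, h, i] the diagonal is [1, 2, 2, 2, 1, 3, 2, 1, 2]. The sorted Laplacian eigenvalues are [0, 0.1506, 0.4266, 1, 1.4229, 2.1724, 3, 3.4576, 4.3699]; the algebraic connectivity is the second entry, 0.1506. The eigenvalues sum to 16, which equals trace(L) = 2|E|. There is one zero in the spectrum, matching the 1 component.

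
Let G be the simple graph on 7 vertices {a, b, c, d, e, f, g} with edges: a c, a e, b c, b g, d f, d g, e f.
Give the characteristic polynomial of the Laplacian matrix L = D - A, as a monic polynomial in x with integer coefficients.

Each diagonal entry of L is the vertex degree and each off-diagonal entry is -1 where an edge is present, 0 otherwise; in the order [a, b, c, d, e, f, g] the diagonal is [2, 2, 2, 2, 2, 2, 2]. L has integer entries, so p(x) = det(xI - L) has integer coefficients. Expanding the determinant yields x^7 - 14x^6 + 77x^5 - 210x^4 + 294x^3 - 196x^2 + 49x. The constant term is 0 because L is singular (the all-ones vector lies in its kernel).

x^7 - 14x^6 + 77x^5 - 210x^4 + 294x^3 - 196x^2 + 49x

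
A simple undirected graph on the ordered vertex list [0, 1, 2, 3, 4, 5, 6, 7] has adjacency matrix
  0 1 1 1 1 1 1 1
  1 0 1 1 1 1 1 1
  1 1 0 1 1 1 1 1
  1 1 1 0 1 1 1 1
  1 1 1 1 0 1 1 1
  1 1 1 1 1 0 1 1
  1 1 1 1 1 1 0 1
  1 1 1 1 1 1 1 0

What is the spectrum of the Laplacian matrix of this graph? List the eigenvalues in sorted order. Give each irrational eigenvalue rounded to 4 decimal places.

Reading degrees in the order [0, 1, 2, 3, 4, 5, 6, 7] gives [7, 7, 7, 7, 7, 7, 7, 7]; set D = diag(7, 7, 7, 7, 7, 7, 7, 7) and form L = D - A. Since every row of L sums to 0, the all-ones vector is in the kernel and 0 is an eigenvalue.

[0, 8, 8, 8, 8, 8, 8, 8]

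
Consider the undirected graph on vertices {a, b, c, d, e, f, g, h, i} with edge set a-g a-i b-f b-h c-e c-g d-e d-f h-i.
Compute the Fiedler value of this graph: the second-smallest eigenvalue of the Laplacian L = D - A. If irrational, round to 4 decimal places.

0.4679

Reading degrees in the order [a, b, c, d, e, f, g, h, i] gives [2, 2, 2, 2, 2, 2, 2, 2, 2]; set D = diag(2, 2, 2, 2, 2, 2, 2, 2, 2) and form L = D - A. The smallest Laplacian eigenvalue is always 0. The next one, lambda_2 = 0.4679, measures how hard the graph is to disconnect: larger values mean better connectivity. The eigenvalues sum to 18, which equals trace(L) = 2|E|. By the matrix-tree theorem the graph has (1/9) * product of the nonzero eigenvalues = 9 spanning trees.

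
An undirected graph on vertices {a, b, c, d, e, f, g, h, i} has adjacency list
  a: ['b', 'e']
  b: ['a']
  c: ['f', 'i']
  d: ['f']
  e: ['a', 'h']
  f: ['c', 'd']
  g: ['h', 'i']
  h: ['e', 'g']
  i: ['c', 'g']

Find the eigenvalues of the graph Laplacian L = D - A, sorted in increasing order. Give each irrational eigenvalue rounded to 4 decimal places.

[0, 0.1206, 0.4679, 1, 1.6527, 2.3473, 3, 3.5321, 3.8794]

With the vertex order [a, b, c, d, e, f, g, h, i], the degrees are [2, 1, 2, 1, 2, 2, 2, 2, 2], giving D = diag(2, 1, 2, 1, 2, 2, 2, 2, 2) and L = D - A. Since every row of L sums to 0, the all-ones vector is in the kernel and 0 is an eigenvalue. The single zero eigenvalue shows the graph is connected. The largest eigenvalue, 3.8794, is at most the vertex count 9.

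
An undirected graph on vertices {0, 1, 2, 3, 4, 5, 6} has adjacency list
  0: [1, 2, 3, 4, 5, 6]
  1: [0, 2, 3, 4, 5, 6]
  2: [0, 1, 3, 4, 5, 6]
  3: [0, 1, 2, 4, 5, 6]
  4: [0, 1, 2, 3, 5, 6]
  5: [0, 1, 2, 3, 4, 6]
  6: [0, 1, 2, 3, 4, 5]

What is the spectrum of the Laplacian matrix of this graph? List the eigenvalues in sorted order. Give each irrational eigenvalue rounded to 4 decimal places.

Reading degrees in the order [0, 1, 2, 3, 4, 5, 6] gives [6, 6, 6, 6, 6, 6, 6]; set D = diag(6, 6, 6, 6, 6, 6, 6) and form L = D - A. Diagonalising L (or applying a numerical eigensolver to the 7x7 matrix) gives the spectrum above. The single zero eigenvalue shows the graph is connected. The largest eigenvalue, 7, is at most the vertex count 7. There is one zero in the spectrum, matching the 1 component.

[0, 7, 7, 7, 7, 7, 7]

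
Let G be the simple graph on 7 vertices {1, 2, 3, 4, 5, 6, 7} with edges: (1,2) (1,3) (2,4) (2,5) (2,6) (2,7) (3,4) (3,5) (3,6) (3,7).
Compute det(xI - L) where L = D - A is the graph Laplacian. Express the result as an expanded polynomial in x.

Each diagonal entry of L is the vertex degree and each off-diagonal entry is -1 where an edge is present, 0 otherwise; in the order [1, 2, 3, 4, 5, 6, 7] the diagonal is [2, 5, 5, 2, 2, 2, 2]. The eigenvalues of L are [0, 2, 2, 2, 2, 5, 7]; the characteristic polynomial is the product of (x - lambda_i), which multiplies out to x^7 - 20x^6 + 155x^5 - 600x^4 + 1240x^3 - 1312x^2 + 560x. The coefficient of x^6 equals -trace(L) = -20, matching the sum of degrees. The largest eigenvalue, 7, is at most the vertex count 7. The eigenvalues sum to 20, which equals trace(L) = 2|E|.

x^7 - 20x^6 + 155x^5 - 600x^4 + 1240x^3 - 1312x^2 + 560x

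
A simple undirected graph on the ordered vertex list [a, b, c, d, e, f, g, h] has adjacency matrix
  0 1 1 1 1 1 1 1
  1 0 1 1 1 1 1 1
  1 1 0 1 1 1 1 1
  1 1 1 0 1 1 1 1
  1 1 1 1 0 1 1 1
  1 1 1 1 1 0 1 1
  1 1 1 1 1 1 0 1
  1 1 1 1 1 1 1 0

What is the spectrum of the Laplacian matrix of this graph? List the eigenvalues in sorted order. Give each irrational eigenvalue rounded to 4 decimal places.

Reading degrees in the order [a, b, c, d, e, f, g, h] gives [7, 7, 7, 7, 7, 7, 7, 7]; set D = diag(7, 7, 7, 7, 7, 7, 7, 7) and form L = D - A. Diagonalising L (or applying a numerical eigensolver to the 8x8 matrix) gives the spectrum above. There is one zero in the spectrum, matching the 1 component.

[0, 8, 8, 8, 8, 8, 8, 8]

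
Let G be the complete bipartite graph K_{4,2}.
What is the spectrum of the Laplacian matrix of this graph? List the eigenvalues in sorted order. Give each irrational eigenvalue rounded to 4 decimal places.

The graph has 6 vertices and degree multiset [4, 4, 2, 2, 2, 2]; D is the diagonal matrix of degrees and L = D - A. L is symmetric positive semidefinite, so every eigenvalue is real and nonnegative.

[0, 2, 2, 2, 4, 6]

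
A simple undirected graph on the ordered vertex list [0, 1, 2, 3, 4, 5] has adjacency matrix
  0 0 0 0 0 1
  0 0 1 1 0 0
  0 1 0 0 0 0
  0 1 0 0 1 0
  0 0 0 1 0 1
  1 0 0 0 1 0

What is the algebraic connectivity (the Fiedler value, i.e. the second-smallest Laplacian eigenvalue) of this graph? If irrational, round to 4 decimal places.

Each diagonal entry of L is the vertex degree and each off-diagonal entry is -1 where an edge is present, 0 otherwise; in the order [0, 1, 2, 3, 4, 5] the diagonal is [1, 2, 1, 2, 2, 2]. The smallest Laplacian eigenvalue is always 0. The next one, lambda_2 = 0.2679, measures how hard the graph is to disconnect: larger values mean better connectivity.

0.2679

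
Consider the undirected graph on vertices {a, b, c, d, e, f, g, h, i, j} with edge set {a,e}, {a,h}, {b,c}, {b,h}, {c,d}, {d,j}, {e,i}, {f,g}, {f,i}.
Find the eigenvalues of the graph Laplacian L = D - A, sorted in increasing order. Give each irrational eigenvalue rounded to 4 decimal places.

[0, 0.0979, 0.3820, 0.8244, 1.3820, 2, 2.6180, 3.1756, 3.6180, 3.9021]

Each diagonal entry of L is the vertex degree and each off-diagonal entry is -1 where an edge is present, 0 otherwise; in the order [a, b, c, d, e, f, g, h, i, j] the diagonal is [2, 2, 2, 2, 2, 2, 1, 2, 2, 1]. L is symmetric positive semidefinite, so every eigenvalue is real and nonnegative. The single zero eigenvalue shows the graph is connected. The eigenvalues sum to 18, which equals trace(L) = 2|E|. There is one zero in the spectrum, matching the 1 component.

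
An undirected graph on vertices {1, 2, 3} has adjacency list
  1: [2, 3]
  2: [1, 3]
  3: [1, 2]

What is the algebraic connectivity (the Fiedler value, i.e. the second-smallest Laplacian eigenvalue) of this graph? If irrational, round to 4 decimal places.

Each diagonal entry of L is the vertex degree and each off-diagonal entry is -1 where an edge is present, 0 otherwise; in the order [1, 2, 3] the diagonal is [2, 2, 2]. The smallest Laplacian eigenvalue is always 0. The next one, lambda_2 = 3, measures how hard the graph is to disconnect: larger values mean better connectivity. The largest eigenvalue, 3, is at most the vertex count 3.

3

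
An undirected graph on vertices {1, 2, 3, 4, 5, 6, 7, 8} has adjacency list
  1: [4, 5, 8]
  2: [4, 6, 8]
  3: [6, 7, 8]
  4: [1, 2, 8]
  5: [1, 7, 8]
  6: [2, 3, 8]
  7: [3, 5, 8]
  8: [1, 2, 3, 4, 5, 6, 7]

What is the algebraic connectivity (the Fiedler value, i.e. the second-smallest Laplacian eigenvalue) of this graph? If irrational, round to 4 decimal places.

With the vertex order [1, 2, 3, 4, 5, 6, 7, 8], the degrees are [3, 3, 3, 3, 3, 3, 3, 7], giving D = diag(3, 3, 3, 3, 3, 3, 3, 7) and L = D - A. The sorted Laplacian eigenvalues are [0, 1.7530, 1.7530, 3.4450, 3.4450, 4.8019, 4.8019, 8]; the algebraic connectivity is the second entry, 1.7530. There is one zero in the spectrum, matching the 1 component. The eigenvalues sum to 28, which equals trace(L) = 2|E|.

1.7530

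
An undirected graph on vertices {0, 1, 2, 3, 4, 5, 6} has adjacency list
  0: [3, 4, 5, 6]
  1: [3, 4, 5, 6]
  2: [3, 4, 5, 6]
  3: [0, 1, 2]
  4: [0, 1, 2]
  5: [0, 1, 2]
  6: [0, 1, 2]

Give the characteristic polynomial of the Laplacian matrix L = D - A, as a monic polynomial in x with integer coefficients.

x^7 - 24x^6 + 234x^5 - 1192x^4 + 3357x^3 - 4968x^2 + 3024x

Reading degrees in the order [0, 1, 2, 3, 4, 5, 6] gives [4, 4, 4, 3, 3, 3, 3]; set D = diag(4, 4, 4, 3, 3, 3, 3) and form L = D - A. The eigenvalues of L are [0, 3, 3, 3, 4, 4, 7]; the characteristic polynomial is the product of (x - lambda_i), which multiplies out to x^7 - 24x^6 + 234x^5 - 1192x^4 + 3357x^3 - 4968x^2 + 3024x. The constant term is 0 because L is singular (the all-ones vector lies in its kernel). By the matrix-tree theorem the graph has (1/7) * product of the nonzero eigenvalues = 432 spanning trees.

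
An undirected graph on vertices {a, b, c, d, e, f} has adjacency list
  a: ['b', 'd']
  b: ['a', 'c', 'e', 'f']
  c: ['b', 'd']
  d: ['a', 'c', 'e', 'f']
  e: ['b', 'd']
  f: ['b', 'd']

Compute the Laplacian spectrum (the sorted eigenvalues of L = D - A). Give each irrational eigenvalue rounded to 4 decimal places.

Reading degrees in the order [a, b, c, d, e, f] gives [2, 4, 2, 4, 2, 2]; set D = diag(2, 4, 2, 4, 2, 2) and form L = D - A. Since every row of L sums to 0, the all-ones vector is in the kernel and 0 is an eigenvalue. There is one zero in the spectrum, matching the 1 component.

[0, 2, 2, 2, 4, 6]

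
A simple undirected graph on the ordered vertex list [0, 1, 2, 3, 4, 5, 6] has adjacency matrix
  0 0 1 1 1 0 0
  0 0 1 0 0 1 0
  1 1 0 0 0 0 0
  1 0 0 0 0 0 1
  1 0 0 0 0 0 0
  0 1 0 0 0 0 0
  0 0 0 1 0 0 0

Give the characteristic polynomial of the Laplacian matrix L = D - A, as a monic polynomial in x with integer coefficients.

With the vertex order [0, 1, 2, 3, 4, 5, 6], the degrees are [3, 2, 2, 2, 1, 1, 1], giving D = diag(3, 2, 2, 2, 1, 1, 1) and L = D - A. L has integer entries, so p(x) = det(xI - L) has integer coefficients. Expanding the determinant yields x^7 - 12x^6 + 54x^5 - 114x^4 + 115x^3 - 50x^2 + 7x. The constant term is 0 because L is singular (the all-ones vector lies in its kernel). By the matrix-tree theorem the graph has (1/7) * product of the nonzero eigenvalues = 1 spanning tree.

x^7 - 12x^6 + 54x^5 - 114x^4 + 115x^3 - 50x^2 + 7x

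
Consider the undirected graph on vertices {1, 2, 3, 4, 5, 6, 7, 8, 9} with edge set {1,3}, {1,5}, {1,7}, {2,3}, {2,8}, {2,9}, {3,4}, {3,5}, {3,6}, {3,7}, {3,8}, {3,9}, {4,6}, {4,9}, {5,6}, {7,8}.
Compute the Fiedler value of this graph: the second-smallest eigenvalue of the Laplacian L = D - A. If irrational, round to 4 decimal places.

Reading degrees in the order [1, 2, 3, 4, 5, 6, 7, 8, 9] gives [3, 3, 8, 3, 3, 3, 3, 3, 3]; set D = diag(3, 3, 8, 3, 3, 3, 3, 3, 3) and form L = D - A. The sorted Laplacian eigenvalues are [0, 1.5858, 1.5858, 3, 3, 4.4142, 4.4142, 5, 9]; the algebraic connectivity is the second entry, 1.5858.

1.5858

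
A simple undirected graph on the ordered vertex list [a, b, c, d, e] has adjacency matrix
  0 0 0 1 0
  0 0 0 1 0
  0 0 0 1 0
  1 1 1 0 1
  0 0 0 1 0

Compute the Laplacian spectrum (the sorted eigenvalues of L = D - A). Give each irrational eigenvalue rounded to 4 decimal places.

With the vertex order [a, b, c, d, e], the degrees are [1, 1, 1, 4, 1], giving D = diag(1, 1, 1, 4, 1) and L = D - A. The multiplicity of 0 as a Laplacian eigenvalue equals the number of connected components. The eigenvalues sum to 8, which equals trace(L) = 2|E|. There is one zero in the spectrum, matching the 1 component.

[0, 1, 1, 1, 5]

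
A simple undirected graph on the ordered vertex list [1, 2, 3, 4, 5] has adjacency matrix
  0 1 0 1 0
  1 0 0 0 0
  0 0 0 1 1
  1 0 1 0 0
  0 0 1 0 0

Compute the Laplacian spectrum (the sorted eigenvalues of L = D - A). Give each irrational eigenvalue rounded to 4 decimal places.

With the vertex order [1, 2, 3, 4, 5], the degrees are [2, 1, 2, 2, 1], giving D = diag(2, 1, 2, 2, 1) and L = D - A. The multiplicity of 0 as a Laplacian eigenvalue equals the number of connected components. The single zero eigenvalue shows the graph is connected. The largest eigenvalue, 3.6180, is at most the vertex count 5.

[0, 0.3820, 1.3820, 2.6180, 3.6180]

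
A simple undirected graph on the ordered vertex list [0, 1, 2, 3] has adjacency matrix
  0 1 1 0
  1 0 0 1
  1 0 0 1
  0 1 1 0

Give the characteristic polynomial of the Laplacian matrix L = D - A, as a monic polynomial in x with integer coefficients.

x^4 - 8x^3 + 20x^2 - 16x

With the vertex order [0, 1, 2, 3], the degrees are [2, 2, 2, 2], giving D = diag(2, 2, 2, 2) and L = D - A. Computing det(xI - L) by cofactor expansion (or equivalently via sum-over-permutations) gives x^4 - 8x^3 + 20x^2 - 16x. Since p(0) = det(-L) = 0, x divides p(x). There is one zero in the spectrum, matching the 1 component.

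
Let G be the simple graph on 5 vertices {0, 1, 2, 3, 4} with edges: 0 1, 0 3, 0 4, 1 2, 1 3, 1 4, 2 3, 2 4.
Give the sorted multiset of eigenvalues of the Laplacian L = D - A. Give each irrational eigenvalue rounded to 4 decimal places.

[0, 3, 3, 5, 5]

Reading degrees in the order [0, 1, 2, 3, 4] gives [3, 4, 3, 3, 3]; set D = diag(3, 4, 3, 3, 3) and form L = D - A. Diagonalising L (or applying a numerical eigensolver to the 5x5 matrix) gives the spectrum above. By the matrix-tree theorem the graph has (1/5) * product of the nonzero eigenvalues = 45 spanning trees. There is one zero in the spectrum, matching the 1 component.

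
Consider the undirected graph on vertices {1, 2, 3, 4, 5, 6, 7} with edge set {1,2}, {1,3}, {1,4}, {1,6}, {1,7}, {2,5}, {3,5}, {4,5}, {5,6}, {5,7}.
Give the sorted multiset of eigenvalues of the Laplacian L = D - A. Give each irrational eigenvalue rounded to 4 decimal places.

Each diagonal entry of L is the vertex degree and each off-diagonal entry is -1 where an edge is present, 0 otherwise; in the order [1, 2, 3, 4, 5, 6, 7] the diagonal is [5, 2, 2, 2, 5, 2, 2]. Diagonalising L (or applying a numerical eigensolver to the 7x7 matrix) gives the spectrum above.

[0, 2, 2, 2, 2, 5, 7]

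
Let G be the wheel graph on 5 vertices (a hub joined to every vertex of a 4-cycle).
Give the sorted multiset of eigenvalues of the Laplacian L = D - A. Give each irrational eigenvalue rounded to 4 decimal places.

[0, 3, 3, 5, 5]

The graph has 5 vertices and degree multiset [4, 3, 3, 3, 3]; D is the diagonal matrix of degrees and L = D - A. The multiplicity of 0 as a Laplacian eigenvalue equals the number of connected components. The single zero eigenvalue shows the graph is connected. There is one zero in the spectrum, matching the 1 component. The largest eigenvalue, 5, is at most the vertex count 5.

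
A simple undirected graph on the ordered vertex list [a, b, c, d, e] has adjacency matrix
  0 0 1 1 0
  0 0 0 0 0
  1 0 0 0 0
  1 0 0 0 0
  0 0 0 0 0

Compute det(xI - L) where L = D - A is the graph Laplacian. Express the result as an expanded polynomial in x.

Reading degrees in the order [a, b, c, d, e] gives [2, 0, 1, 1, 0]; set D = diag(2, 0, 1, 1, 0) and form L = D - A. The eigenvalues of L are [0, 0, 0, 1, 3]; the characteristic polynomial is the product of (x - lambda_i), which multiplies out to x^5 - 4x^4 + 3x^3. The constant term is 0 because L is singular (the all-ones vector lies in its kernel). The largest eigenvalue, 3, is at most the vertex count 5.

x^5 - 4x^4 + 3x^3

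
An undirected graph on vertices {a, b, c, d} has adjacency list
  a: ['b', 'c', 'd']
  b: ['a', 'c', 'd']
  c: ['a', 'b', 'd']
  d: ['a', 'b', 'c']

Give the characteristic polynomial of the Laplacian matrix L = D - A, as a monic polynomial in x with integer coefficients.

Reading degrees in the order [a, b, c, d] gives [3, 3, 3, 3]; set D = diag(3, 3, 3, 3) and form L = D - A. L has integer entries, so p(x) = det(xI - L) has integer coefficients. Expanding the determinant yields x^4 - 12x^3 + 48x^2 - 64x. Since p(0) = det(-L) = 0, x divides p(x). By the matrix-tree theorem the graph has (1/4) * product of the nonzero eigenvalues = 16 spanning trees. There is one zero in the spectrum, matching the 1 component.

x^4 - 12x^3 + 48x^2 - 64x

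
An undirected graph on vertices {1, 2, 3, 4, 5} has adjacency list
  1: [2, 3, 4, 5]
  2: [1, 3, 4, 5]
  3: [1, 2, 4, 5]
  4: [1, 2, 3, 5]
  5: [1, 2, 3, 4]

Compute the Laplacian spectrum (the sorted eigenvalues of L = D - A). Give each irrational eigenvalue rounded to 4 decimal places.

Reading degrees in the order [1, 2, 3, 4, 5] gives [4, 4, 4, 4, 4]; set D = diag(4, 4, 4, 4, 4) and form L = D - A. Diagonalising L (or applying a numerical eigensolver to the 5x5 matrix) gives the spectrum above. The single zero eigenvalue shows the graph is connected. The eigenvalues sum to 20, which equals trace(L) = 2|E|.

[0, 5, 5, 5, 5]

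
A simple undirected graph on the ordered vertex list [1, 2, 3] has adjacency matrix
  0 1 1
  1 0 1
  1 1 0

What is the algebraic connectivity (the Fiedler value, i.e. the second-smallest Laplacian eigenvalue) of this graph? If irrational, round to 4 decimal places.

3

Reading degrees in the order [1, 2, 3] gives [2, 2, 2]; set D = diag(2, 2, 2) and form L = D - A. Computing the eigenvalues of L and sorting gives [0, 3, 3]. The Fiedler value lambda_2 = 3 is strictly positive, so the graph is connected. The eigenvalues sum to 6, which equals trace(L) = 2|E|. By the matrix-tree theorem the graph has (1/3) * product of the nonzero eigenvalues = 3 spanning trees.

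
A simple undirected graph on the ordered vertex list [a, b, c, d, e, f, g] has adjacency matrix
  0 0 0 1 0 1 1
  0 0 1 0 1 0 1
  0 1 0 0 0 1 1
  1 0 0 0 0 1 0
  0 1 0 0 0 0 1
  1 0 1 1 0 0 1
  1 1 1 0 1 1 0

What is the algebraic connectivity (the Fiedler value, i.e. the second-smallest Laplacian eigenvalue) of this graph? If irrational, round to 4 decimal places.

1.0148

Each diagonal entry of L is the vertex degree and each off-diagonal entry is -1 where an edge is present, 0 otherwise; in the order [a, b, c, d, e, f, g] the diagonal is [3, 3, 3, 2, 2, 4, 5]. The smallest Laplacian eigenvalue is always 0. The next one, lambda_2 = 1.0148, measures how hard the graph is to disconnect: larger values mean better connectivity. The eigenvalues sum to 22, which equals trace(L) = 2|E|. There is one zero in the spectrum, matching the 1 component.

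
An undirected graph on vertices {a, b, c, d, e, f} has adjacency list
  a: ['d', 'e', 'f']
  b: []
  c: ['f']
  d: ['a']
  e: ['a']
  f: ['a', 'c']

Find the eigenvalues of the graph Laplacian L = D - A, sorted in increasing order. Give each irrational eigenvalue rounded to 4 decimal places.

[0, 0, 0.5188, 1, 2.3111, 4.1701]

Reading degrees in the order [a, b, c, d, e, f] gives [3, 0, 1, 1, 1, 2]; set D = diag(3, 0, 1, 1, 1, 2) and form L = D - A. Diagonalising L (or applying a numerical eigensolver to the 6x6 matrix) gives the spectrum above. The 2 zero eigenvalues correspond to the 2 connected components. The largest eigenvalue, 4.1701, is at most the vertex count 6. The eigenvalues sum to 8, which equals trace(L) = 2|E|.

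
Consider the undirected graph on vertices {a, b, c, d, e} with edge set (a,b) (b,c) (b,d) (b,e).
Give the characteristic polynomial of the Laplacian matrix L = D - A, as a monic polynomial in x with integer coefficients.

With the vertex order [a, b, c, d, e], the degrees are [1, 4, 1, 1, 1], giving D = diag(1, 4, 1, 1, 1) and L = D - A. L has integer entries, so p(x) = det(xI - L) has integer coefficients. Expanding the determinant yields x^5 - 8x^4 + 18x^3 - 16x^2 + 5x. Since p(0) = det(-L) = 0, x divides p(x).

x^5 - 8x^4 + 18x^3 - 16x^2 + 5x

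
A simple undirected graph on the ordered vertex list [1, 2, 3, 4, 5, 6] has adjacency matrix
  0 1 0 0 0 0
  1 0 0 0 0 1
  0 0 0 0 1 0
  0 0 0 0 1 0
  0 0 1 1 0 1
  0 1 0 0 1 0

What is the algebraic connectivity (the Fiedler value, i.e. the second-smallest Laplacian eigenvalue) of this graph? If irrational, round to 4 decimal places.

Reading degrees in the order [1, 2, 3, 4, 5, 6] gives [1, 2, 1, 1, 3, 2]; set D = diag(1, 2, 1, 1, 3, 2) and form L = D - A. Computing the eigenvalues of L and sorting gives [0, 0.3249, 1, 1.4608, 3, 4.2143]. The Fiedler value lambda_2 = 0.3249 is strictly positive, so the graph is connected. By the matrix-tree theorem the graph has (1/6) * product of the nonzero eigenvalues = 1 spanning tree. There is one zero in the spectrum, matching the 1 component.

0.3249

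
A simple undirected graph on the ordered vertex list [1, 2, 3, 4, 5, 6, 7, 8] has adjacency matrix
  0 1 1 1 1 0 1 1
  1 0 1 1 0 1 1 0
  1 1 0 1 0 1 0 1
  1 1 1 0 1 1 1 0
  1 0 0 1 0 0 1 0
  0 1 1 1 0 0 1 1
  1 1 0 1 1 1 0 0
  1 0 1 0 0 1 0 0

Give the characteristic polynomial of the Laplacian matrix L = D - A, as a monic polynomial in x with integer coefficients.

x^8 - 38x^7 + 608x^6 - 5298x^5 + 27081x^4 - 80932x^3 + 130401x^2 - 86960x

Reading degrees in the order [1, 2, 3, 4, 5, 6, 7, 8] gives [6, 5, 5, 6, 3, 5, 5, 3]; set D = diag(6, 5, 5, 6, 3, 5, 5, 3) and form L = D - A. L has integer entries, so p(x) = det(xI - L) has integer coefficients. Expanding the determinant yields x^8 - 38x^7 + 608x^6 - 5298x^5 + 27081x^4 - 80932x^3 + 130401x^2 - 86960x. The constant term is 0 because L is singular (the all-ones vector lies in its kernel). The largest eigenvalue, 7.6009, is at most the vertex count 8.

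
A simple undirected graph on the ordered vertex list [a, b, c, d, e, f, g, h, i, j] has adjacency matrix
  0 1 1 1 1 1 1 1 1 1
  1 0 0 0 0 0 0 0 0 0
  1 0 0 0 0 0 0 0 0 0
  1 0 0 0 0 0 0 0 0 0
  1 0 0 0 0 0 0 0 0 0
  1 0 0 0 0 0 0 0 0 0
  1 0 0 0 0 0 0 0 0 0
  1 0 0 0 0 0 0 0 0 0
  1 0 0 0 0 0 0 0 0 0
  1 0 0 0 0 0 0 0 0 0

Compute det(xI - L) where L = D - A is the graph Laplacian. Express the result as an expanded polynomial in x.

x^10 - 18x^9 + 108x^8 - 336x^7 + 630x^6 - 756x^5 + 588x^4 - 288x^3 + 81x^2 - 10x

Reading degrees in the order [a, b, c, d, e, f, g, h, i, j] gives [9, 1, 1, 1, 1, 1, 1, 1, 1, 1]; set D = diag(9, 1, 1, 1, 1, 1, 1, 1, 1, 1) and form L = D - A. The eigenvalues of L are [0, 1, 1, 1, 1, 1, 1, 1, 1, 10]; the characteristic polynomial is the product of (x - lambda_i), which multiplies out to x^10 - 18x^9 + 108x^8 - 336x^7 + 630x^6 - 756x^5 + 588x^4 - 288x^3 + 81x^2 - 10x. Since p(0) = det(-L) = 0, x divides p(x). There is one zero in the spectrum, matching the 1 component. By the matrix-tree theorem the graph has (1/10) * product of the nonzero eigenvalues = 1 spanning tree.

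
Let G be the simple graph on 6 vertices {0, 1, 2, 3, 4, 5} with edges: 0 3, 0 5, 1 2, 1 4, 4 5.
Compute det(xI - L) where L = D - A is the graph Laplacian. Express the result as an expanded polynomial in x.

With the vertex order [0, 1, 2, 3, 4, 5], the degrees are [2, 2, 1, 1, 2, 2], giving D = diag(2, 2, 1, 1, 2, 2) and L = D - A. L has integer entries, so p(x) = det(xI - L) has integer coefficients. Expanding the determinant yields x^6 - 10x^5 + 36x^4 - 56x^3 + 35x^2 - 6x. The coefficient of x^5 equals -trace(L) = -10, matching the sum of degrees. The eigenvalues sum to 10, which equals trace(L) = 2|E|.

x^6 - 10x^5 + 36x^4 - 56x^3 + 35x^2 - 6x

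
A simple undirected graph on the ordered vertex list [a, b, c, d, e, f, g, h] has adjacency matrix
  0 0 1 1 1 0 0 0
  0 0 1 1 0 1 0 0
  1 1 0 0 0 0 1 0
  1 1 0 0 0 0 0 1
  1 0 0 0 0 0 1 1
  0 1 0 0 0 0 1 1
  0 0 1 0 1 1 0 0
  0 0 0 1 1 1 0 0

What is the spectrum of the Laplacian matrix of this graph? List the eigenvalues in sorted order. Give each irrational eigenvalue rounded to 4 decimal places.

[0, 2, 2, 2, 4, 4, 4, 6]

With the vertex order [a, b, c, d, e, f, g, h], the degrees are [3, 3, 3, 3, 3, 3, 3, 3], giving D = diag(3, 3, 3, 3, 3, 3, 3, 3) and L = D - A. L is symmetric positive semidefinite, so every eigenvalue is real and nonnegative. The single zero eigenvalue shows the graph is connected. There is one zero in the spectrum, matching the 1 component.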